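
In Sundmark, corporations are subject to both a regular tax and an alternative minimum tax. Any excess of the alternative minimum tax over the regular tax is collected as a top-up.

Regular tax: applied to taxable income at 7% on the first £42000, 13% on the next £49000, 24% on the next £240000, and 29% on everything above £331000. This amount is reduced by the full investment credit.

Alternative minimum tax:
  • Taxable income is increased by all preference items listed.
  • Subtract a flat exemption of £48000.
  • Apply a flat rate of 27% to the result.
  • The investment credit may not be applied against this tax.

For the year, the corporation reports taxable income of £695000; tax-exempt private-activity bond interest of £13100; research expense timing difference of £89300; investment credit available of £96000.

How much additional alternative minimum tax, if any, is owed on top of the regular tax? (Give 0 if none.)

Alternative minimum tax:
  Adjusted income: £695000 + £13100 + £89300 = £797400
  Less exemption £48000 → base £749400
  £749400 × 27% = £202338

Regular tax:
  £42000 × 7% = £2940
  £49000 × 13% = £6370
  £240000 × 24% = £57600
  £364000 × 29% = £105560
  → £172470
  Less investment credit £96000 → £76470

Excess of alternative minimum tax over regular tax: £202338 − £76470 = £125868.

£125868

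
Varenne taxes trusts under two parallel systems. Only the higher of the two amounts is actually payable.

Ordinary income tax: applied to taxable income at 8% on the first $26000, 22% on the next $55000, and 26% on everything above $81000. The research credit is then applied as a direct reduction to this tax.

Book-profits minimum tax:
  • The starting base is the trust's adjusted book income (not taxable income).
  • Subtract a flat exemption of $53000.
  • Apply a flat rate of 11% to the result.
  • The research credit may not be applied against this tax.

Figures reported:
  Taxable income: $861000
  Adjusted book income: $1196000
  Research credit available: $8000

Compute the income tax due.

$208980

Ordinary income tax:
  $26000 × 8% = $2080
  $55000 × 22% = $12100
  $780000 × 26% = $202800
  → $216980
  Less research credit $8000 → $208980

Book-profits minimum tax:
  Base (adjusted book income): $1196000
  Less exemption $53000 → base $1143000
  $1143000 × 11% = $125730

$208980 > $125730, so the ordinary income tax governs.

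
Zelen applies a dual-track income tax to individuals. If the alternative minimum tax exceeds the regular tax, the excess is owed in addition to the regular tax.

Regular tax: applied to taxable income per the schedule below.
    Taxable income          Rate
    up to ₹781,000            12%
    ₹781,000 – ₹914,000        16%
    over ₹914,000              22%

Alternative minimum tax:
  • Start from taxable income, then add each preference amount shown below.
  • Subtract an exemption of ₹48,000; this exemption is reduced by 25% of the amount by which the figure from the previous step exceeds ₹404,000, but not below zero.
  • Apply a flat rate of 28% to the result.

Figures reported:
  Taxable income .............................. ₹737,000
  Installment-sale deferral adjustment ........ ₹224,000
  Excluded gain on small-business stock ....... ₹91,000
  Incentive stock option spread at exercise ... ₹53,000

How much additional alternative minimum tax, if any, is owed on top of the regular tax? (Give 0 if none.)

Regular tax:
  ₹737,000 × 12% = ₹88,440

Alternative minimum tax:
  Adjusted income: ₹737,000 + ₹224,000 + ₹91,000 + ₹53,000 = ₹1,105,000
  Exemption: 25% × (₹1,105,000 − ₹404,000) = ₹175,250 ≥ ₹48,000, so the exemption is fully phased out
  Base: ₹1,105,000 − ₹0 = ₹1,105,000
  ₹1,105,000 × 28% = ₹309,400

Excess of alternative minimum tax over regular tax: ₹309,400 − ₹88,440 = ₹220,960.

₹220,960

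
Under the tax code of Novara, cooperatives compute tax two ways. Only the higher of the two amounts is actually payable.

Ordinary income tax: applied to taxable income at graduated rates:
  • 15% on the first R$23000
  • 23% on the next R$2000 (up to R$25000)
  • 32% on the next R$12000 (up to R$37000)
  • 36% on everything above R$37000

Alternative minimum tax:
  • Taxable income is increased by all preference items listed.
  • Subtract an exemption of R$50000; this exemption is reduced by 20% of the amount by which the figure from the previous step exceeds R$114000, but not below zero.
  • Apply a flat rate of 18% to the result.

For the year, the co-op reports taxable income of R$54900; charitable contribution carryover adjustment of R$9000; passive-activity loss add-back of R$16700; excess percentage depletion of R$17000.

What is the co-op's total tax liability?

Alternative minimum tax:
  Adjusted income: R$54900 + R$9000 + R$16700 + R$17000 = R$97600
  Exemption: R$97600 ≤ R$114000, so full R$50000 applies
  Base: R$97600 − R$50000 = R$47600
  R$47600 × 18% = R$8568

Ordinary income tax:
  R$23000 × 15% = R$3450
  R$2000 × 23% = R$460
  R$12000 × 32% = R$3840
  R$17900 × 36% = R$6444
  → R$14194

R$14194 > R$8568, so the ordinary income tax governs.

R$14194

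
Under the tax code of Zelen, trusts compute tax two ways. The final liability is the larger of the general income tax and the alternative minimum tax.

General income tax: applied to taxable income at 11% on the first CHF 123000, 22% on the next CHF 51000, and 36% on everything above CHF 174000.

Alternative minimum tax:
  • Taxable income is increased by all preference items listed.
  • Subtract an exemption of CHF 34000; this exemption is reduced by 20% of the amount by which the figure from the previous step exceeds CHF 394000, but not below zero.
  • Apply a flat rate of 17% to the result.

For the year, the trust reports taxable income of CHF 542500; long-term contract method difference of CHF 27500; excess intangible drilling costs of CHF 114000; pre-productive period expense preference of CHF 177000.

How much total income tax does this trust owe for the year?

CHF 157410

Alternative minimum tax:
  Adjusted income: CHF 542500 + CHF 27500 + CHF 114000 + CHF 177000 = CHF 861000
  Exemption: 20% × (CHF 861000 − CHF 394000) = CHF 93400 ≥ CHF 34000, so the exemption is fully phased out
  Base: CHF 861000 − CHF 0 = CHF 861000
  CHF 861000 × 17% = CHF 146370

General income tax:
  CHF 123000 × 11% = CHF 13530
  CHF 51000 × 22% = CHF 11220
  CHF 368500 × 36% = CHF 132660
  → CHF 157410

CHF 157410 > CHF 146370, so the general income tax governs.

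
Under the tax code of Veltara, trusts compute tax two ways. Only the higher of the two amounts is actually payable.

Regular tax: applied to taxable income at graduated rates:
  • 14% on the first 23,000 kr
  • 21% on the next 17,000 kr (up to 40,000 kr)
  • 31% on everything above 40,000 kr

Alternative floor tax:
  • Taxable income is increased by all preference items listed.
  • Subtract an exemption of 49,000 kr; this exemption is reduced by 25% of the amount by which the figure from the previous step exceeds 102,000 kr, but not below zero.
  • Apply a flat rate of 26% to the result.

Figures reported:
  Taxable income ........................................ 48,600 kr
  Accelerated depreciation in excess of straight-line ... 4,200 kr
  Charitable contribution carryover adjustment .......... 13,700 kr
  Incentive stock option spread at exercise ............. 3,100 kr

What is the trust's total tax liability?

Alternative floor tax:
  Adjusted income: 48,600 kr + 4,200 kr + 13,700 kr + 3,100 kr = 69,600 kr
  Exemption: 69,600 kr ≤ 102,000 kr, so full 49,000 kr applies
  Base: 69,600 kr − 49,000 kr = 20,600 kr
  20,600 kr × 26% = 5,356 kr

Regular tax:
  23,000 kr × 14% = 3,220 kr
  17,000 kr × 21% = 3,570 kr
  8,600 kr × 31% = 2,666 kr
  → 9,456 kr

9,456 kr > 5,356 kr, so the regular tax governs.

9,456 kr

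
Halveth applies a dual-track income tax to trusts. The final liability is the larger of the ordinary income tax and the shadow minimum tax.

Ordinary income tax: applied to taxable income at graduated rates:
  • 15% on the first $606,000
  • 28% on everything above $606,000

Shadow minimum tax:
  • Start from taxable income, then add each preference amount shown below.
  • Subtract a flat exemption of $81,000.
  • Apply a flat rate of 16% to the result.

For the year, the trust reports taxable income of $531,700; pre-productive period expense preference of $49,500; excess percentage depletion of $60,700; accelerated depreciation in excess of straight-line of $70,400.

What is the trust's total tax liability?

$101,008

Shadow minimum tax:
  Adjusted income: $531,700 + $49,500 + $60,700 + $70,400 = $712,300
  Less exemption $81,000 → base $631,300
  $631,300 × 16% = $101,008

Ordinary income tax:
  $531,700 × 15% = $79,755

$101,008 > $79,755, so the shadow minimum tax is the binding amount.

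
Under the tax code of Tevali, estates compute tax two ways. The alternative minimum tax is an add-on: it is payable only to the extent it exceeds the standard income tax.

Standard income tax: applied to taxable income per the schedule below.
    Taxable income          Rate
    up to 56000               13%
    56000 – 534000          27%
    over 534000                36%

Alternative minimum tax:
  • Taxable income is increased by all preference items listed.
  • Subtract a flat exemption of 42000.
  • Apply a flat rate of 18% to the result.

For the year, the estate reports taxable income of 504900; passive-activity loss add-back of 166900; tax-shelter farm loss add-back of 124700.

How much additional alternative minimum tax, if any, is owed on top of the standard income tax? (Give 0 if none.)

Standard income tax:
  56000 × 13% = 7280
  448900 × 27% = 121203
  → 128483

Alternative minimum tax:
  Adjusted income: 504900 + 166900 + 124700 = 796500
  Less exemption 42000 → base 754500
  754500 × 18% = 135810

Excess of alternative minimum tax over standard income tax: 135810 − 128483 = 7327.

7327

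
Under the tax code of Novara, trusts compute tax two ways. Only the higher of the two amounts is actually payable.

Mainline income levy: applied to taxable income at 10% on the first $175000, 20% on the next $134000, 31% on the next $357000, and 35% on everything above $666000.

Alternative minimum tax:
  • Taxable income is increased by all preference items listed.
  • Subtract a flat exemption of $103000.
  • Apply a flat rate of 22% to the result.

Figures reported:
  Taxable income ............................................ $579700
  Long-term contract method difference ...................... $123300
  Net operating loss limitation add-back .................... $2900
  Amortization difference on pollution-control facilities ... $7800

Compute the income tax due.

$134354

Mainline income levy:
  $175000 × 10% = $17500
  $134000 × 20% = $26800
  $270700 × 31% = $83917
  → $128217

Alternative minimum tax:
  Adjusted income: $579700 + $123300 + $2900 + $7800 = $713700
  Less exemption $103000 → base $610700
  $610700 × 22% = $134354

$134354 > $128217, so the alternative minimum tax is the binding amount.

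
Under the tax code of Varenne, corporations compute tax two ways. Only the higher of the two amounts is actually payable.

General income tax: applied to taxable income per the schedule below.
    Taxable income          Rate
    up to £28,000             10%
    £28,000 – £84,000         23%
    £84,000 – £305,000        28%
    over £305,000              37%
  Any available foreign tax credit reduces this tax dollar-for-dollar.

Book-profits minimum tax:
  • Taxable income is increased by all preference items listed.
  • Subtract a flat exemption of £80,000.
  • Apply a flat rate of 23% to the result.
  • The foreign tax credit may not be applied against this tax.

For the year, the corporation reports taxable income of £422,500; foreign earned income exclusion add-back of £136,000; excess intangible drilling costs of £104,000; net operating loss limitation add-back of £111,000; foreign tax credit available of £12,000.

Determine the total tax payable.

£159,505

General income tax:
  £28,000 × 10% = £2,800
  £56,000 × 23% = £12,880
  £221,000 × 28% = £61,880
  £117,500 × 37% = £43,475
  → £121,035
  Less foreign tax credit £12,000 → £109,035

Book-profits minimum tax:
  Adjusted income: £422,500 + £136,000 + £104,000 + £111,000 = £773,500
  Less exemption £80,000 → base £693,500
  £693,500 × 23% = £159,505

£159,505 > £109,035, so the book-profits minimum tax is the binding amount.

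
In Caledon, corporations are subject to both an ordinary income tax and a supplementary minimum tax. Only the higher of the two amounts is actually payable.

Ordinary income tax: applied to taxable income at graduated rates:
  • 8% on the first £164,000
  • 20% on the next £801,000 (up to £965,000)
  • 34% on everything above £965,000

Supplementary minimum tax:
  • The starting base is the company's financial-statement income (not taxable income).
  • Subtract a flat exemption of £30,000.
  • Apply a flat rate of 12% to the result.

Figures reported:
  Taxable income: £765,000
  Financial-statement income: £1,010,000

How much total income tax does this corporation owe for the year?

Supplementary minimum tax:
  Base (financial-statement income): £1,010,000
  Less exemption £30,000 → base £980,000
  £980,000 × 12% = £117,600

Ordinary income tax:
  £164,000 × 8% = £13,120
  £601,000 × 20% = £120,200
  → £133,320

£133,320 > £117,600, so the ordinary income tax governs.

£133,320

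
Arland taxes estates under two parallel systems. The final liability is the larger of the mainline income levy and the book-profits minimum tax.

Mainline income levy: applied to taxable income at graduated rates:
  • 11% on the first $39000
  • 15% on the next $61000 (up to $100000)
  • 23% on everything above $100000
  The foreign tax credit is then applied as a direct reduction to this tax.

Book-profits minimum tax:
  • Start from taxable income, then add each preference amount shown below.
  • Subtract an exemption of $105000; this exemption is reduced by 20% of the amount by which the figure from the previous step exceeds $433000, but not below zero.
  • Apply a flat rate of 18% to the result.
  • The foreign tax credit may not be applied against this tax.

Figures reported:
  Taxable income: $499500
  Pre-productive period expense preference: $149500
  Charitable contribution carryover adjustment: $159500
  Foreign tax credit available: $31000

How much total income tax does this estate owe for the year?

Mainline income levy:
  $39000 × 11% = $4290
  $61000 × 15% = $9150
  $399500 × 23% = $91885
  → $105325
  Less foreign tax credit $31000 → $74325

Book-profits minimum tax:
  Adjusted income: $499500 + $149500 + $159500 = $808500
  Exemption: $105000 − 20% × ($808500 − $433000) = $105000 − $75100 = $29900
  Base: $808500 − $29900 = $778600
  $778600 × 18% = $140148

$140148 > $74325, so the book-profits minimum tax is the binding amount.

$140148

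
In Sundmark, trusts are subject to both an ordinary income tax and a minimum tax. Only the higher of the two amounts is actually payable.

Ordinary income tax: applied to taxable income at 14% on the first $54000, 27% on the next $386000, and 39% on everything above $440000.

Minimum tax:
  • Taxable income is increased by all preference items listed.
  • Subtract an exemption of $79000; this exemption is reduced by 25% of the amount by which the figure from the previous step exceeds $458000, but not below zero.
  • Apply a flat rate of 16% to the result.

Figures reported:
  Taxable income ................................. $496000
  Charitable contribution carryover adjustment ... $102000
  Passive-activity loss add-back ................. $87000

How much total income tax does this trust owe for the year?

Minimum tax:
  Adjusted income: $496000 + $102000 + $87000 = $685000
  Exemption: $79000 − 25% × ($685000 − $458000) = $79000 − $56750 = $22250
  Base: $685000 − $22250 = $662750
  $662750 × 16% = $106040

Ordinary income tax:
  $54000 × 14% = $7560
  $386000 × 27% = $104220
  $56000 × 39% = $21840
  → $133620

$133620 > $106040, so the ordinary income tax governs.

$133620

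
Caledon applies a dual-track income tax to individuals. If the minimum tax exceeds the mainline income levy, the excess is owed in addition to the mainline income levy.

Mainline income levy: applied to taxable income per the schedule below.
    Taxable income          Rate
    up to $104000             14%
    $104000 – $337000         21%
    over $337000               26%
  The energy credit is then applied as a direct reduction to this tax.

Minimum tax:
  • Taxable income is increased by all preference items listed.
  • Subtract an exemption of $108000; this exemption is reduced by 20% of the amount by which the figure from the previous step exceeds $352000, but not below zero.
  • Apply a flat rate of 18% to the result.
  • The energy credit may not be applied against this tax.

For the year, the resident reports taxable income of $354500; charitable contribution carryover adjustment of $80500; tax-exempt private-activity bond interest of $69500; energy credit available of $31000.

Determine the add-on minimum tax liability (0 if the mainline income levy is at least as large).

Mainline income levy:
  $104000 × 14% = $14560
  $233000 × 21% = $48930
  $17500 × 26% = $4550
  → $68040
  Less energy credit $31000 → $37040

Minimum tax:
  Adjusted income: $354500 + $80500 + $69500 = $504500
  Exemption: $108000 − 20% × ($504500 − $352000) = $108000 − $30500 = $77500
  Base: $504500 − $77500 = $427000
  $427000 × 18% = $76860

Excess of minimum tax over mainline income levy: $76860 − $37040 = $39820.

$39820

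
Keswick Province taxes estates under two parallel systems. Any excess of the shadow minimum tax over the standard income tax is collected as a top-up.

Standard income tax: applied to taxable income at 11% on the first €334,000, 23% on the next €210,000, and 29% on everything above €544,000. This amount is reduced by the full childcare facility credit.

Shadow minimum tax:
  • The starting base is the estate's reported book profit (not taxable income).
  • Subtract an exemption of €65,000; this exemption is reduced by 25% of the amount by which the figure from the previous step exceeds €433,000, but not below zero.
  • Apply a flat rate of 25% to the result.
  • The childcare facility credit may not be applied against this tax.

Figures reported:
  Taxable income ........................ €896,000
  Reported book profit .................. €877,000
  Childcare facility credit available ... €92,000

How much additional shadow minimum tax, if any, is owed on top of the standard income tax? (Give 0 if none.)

Shadow minimum tax:
  Base (reported book profit): €877,000
  Exemption: 25% × (€877,000 − €433,000) = €111,000 ≥ €65,000, so the exemption is fully phased out
  Base: €877,000 − €0 = €877,000
  €877,000 × 25% = €219,250

Standard income tax:
  €334,000 × 11% = €36,740
  €210,000 × 23% = €48,300
  €352,000 × 29% = €102,080
  → €187,120
  Less childcare facility credit €92,000 → €95,120

Excess of shadow minimum tax over standard income tax: €219,250 − €95,120 = €124,130.

€124,130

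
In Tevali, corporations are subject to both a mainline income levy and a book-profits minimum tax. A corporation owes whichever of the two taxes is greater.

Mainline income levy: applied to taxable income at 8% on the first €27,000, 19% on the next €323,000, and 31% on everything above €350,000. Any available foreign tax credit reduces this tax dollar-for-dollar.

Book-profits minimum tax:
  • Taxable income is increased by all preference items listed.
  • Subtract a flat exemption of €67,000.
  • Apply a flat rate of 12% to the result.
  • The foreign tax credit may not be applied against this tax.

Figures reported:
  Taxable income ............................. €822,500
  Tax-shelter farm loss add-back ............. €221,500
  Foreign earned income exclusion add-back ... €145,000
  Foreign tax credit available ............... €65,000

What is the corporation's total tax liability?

€145,005

Mainline income levy:
  €27,000 × 8% = €2,160
  €323,000 × 19% = €61,370
  €472,500 × 31% = €146,475
  → €210,005
  Less foreign tax credit €65,000 → €145,005

Book-profits minimum tax:
  Adjusted income: €822,500 + €221,500 + €145,000 = €1,189,000
  Less exemption €67,000 → base €1,122,000
  €1,122,000 × 12% = €134,640

€145,005 > €134,640, so the mainline income levy governs.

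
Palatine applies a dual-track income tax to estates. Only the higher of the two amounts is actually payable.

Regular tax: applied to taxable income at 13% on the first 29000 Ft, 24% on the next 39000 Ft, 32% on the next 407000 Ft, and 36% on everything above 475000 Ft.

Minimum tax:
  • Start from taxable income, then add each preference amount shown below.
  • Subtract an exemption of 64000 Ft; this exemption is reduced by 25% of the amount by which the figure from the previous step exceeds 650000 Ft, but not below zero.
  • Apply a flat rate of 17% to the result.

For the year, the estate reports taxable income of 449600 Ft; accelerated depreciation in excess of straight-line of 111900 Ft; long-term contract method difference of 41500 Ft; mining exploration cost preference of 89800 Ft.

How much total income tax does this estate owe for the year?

135242 Ft

Minimum tax:
  Adjusted income: 449600 Ft + 111900 Ft + 41500 Ft + 89800 Ft = 692800 Ft
  Exemption: 64000 Ft − 25% × (692800 Ft − 650000 Ft) = 64000 Ft − 10700 Ft = 53300 Ft
  Base: 692800 Ft − 53300 Ft = 639500 Ft
  639500 Ft × 17% = 108715 Ft

Regular tax:
  29000 Ft × 13% = 3770 Ft
  39000 Ft × 24% = 9360 Ft
  381600 Ft × 32% = 122112 Ft
  → 135242 Ft

135242 Ft > 108715 Ft, so the regular tax governs.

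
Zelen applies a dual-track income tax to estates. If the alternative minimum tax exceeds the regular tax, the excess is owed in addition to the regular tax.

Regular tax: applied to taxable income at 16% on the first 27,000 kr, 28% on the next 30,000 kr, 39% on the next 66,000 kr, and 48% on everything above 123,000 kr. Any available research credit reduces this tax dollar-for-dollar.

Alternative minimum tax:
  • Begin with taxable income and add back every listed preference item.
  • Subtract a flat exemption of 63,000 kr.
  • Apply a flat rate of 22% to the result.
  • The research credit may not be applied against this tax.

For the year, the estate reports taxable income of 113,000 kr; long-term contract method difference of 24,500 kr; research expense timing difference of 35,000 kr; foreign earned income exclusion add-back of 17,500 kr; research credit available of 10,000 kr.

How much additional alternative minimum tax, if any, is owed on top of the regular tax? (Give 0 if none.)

3,380 kr

Regular tax:
  27,000 kr × 16% = 4,320 kr
  30,000 kr × 28% = 8,400 kr
  56,000 kr × 39% = 21,840 kr
  → 34,560 kr
  Less research credit 10,000 kr → 24,560 kr

Alternative minimum tax:
  Adjusted income: 113,000 kr + 24,500 kr + 35,000 kr + 17,500 kr = 190,000 kr
  Less exemption 63,000 kr → base 127,000 kr
  127,000 kr × 22% = 27,940 kr

Excess of alternative minimum tax over regular tax: 27,940 kr − 24,560 kr = 3,380 kr.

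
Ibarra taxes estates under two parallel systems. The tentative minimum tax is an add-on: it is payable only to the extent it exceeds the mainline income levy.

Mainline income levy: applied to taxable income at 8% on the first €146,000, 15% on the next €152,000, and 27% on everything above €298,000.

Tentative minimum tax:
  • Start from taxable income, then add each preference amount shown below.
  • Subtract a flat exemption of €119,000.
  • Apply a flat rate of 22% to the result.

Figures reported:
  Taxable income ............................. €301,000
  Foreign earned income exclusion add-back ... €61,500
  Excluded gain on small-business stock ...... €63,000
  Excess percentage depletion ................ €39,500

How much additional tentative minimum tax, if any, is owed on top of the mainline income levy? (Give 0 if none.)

€40,830

Tentative minimum tax:
  Adjusted income: €301,000 + €61,500 + €63,000 + €39,500 = €465,000
  Less exemption €119,000 → base €346,000
  €346,000 × 22% = €76,120

Mainline income levy:
  €146,000 × 8% = €11,680
  €152,000 × 15% = €22,800
  €3,000 × 27% = €810
  → €35,290

Excess of tentative minimum tax over mainline income levy: €76,120 − €35,290 = €40,830.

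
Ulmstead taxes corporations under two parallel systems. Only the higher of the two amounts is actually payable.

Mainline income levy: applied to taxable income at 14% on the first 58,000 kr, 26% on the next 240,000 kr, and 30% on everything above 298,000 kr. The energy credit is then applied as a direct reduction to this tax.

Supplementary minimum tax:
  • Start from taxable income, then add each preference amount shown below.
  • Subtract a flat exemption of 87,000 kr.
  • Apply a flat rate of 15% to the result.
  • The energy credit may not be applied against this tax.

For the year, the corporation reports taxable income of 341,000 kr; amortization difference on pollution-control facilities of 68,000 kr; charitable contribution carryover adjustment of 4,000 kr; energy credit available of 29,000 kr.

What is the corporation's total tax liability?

Supplementary minimum tax:
  Adjusted income: 341,000 kr + 68,000 kr + 4,000 kr = 413,000 kr
  Less exemption 87,000 kr → base 326,000 kr
  326,000 kr × 15% = 48,900 kr

Mainline income levy:
  58,000 kr × 14% = 8,120 kr
  240,000 kr × 26% = 62,400 kr
  43,000 kr × 30% = 12,900 kr
  → 83,420 kr
  Less energy credit 29,000 kr → 54,420 kr

54,420 kr > 48,900 kr, so the mainline income levy governs.

54,420 kr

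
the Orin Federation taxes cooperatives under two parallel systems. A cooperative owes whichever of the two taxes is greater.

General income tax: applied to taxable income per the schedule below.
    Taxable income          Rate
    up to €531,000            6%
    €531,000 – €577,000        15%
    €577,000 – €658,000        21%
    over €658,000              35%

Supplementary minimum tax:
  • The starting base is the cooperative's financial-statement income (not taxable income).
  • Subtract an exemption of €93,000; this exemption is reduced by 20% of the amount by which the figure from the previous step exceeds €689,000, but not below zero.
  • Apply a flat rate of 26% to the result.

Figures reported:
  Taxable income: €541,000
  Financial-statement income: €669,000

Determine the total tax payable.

General income tax:
  €531,000 × 6% = €31,860
  €10,000 × 15% = €1,500
  → €33,360

Supplementary minimum tax:
  Base (financial-statement income): €669,000
  Exemption: €669,000 ≤ €689,000, so full €93,000 applies
  Base: €669,000 − €93,000 = €576,000
  €576,000 × 26% = €149,760

€149,760 > €33,360, so the supplementary minimum tax is the binding amount.

€149,760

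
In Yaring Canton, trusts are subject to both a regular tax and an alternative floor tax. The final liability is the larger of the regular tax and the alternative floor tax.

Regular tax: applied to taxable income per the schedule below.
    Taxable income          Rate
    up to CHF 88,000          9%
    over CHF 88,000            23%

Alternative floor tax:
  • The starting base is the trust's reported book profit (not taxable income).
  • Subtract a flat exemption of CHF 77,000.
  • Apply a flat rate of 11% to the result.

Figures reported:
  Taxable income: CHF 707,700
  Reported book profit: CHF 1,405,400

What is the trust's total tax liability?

CHF 150,451

Regular tax:
  CHF 88,000 × 9% = CHF 7,920
  CHF 619,700 × 23% = CHF 142,531
  → CHF 150,451

Alternative floor tax:
  Base (reported book profit): CHF 1,405,400
  Less exemption CHF 77,000 → base CHF 1,328,400
  CHF 1,328,400 × 11% = CHF 146,124

CHF 150,451 > CHF 146,124, so the regular tax governs.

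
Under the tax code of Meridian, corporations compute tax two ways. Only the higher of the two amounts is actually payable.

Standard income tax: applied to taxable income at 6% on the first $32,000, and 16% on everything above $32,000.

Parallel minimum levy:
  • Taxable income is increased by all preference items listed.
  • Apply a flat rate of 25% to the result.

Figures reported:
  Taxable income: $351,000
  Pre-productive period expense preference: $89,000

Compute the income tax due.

Parallel minimum levy:
  Adjusted income: $351,000 + $89,000 = $440,000
  $440,000 × 25% = $110,000

Standard income tax:
  $32,000 × 6% = $1,920
  $319,000 × 16% = $51,040
  → $52,960

$110,000 > $52,960, so the parallel minimum levy is the binding amount.

$110,000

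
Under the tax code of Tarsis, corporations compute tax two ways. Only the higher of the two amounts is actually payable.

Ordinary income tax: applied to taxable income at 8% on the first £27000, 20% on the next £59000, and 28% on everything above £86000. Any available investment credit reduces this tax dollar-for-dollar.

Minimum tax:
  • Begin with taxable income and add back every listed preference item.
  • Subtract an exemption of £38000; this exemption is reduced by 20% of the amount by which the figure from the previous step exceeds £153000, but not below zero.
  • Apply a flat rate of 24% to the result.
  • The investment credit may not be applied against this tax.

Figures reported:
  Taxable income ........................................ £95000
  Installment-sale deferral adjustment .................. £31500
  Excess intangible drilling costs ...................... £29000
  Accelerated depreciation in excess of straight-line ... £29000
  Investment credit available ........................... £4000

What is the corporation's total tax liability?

£36672

Minimum tax:
  Adjusted income: £95000 + £31500 + £29000 + £29000 = £184500
  Exemption: £38000 − 20% × (£184500 − £153000) = £38000 − £6300 = £31700
  Base: £184500 − £31700 = £152800
  £152800 × 24% = £36672

Ordinary income tax:
  £27000 × 8% = £2160
  £59000 × 20% = £11800
  £9000 × 28% = £2520
  → £16480
  Less investment credit £4000 → £12480

£36672 > £12480, so the minimum tax is the binding amount.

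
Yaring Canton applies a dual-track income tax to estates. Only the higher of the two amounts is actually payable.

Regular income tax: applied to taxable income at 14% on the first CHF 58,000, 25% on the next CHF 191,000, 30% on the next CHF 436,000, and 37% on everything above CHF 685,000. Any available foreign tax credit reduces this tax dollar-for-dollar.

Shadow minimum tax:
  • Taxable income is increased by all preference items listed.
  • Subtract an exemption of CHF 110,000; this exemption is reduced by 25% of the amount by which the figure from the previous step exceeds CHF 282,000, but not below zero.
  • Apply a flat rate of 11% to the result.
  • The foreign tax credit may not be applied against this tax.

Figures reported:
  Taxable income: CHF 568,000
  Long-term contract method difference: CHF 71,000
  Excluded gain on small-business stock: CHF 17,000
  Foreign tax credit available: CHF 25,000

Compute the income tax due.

Regular income tax:
  CHF 58,000 × 14% = CHF 8,120
  CHF 191,000 × 25% = CHF 47,750
  CHF 319,000 × 30% = CHF 95,700
  → CHF 151,570
  Less foreign tax credit CHF 25,000 → CHF 126,570

Shadow minimum tax:
  Adjusted income: CHF 568,000 + CHF 71,000 + CHF 17,000 = CHF 656,000
  Exemption: CHF 110,000 − 25% × (CHF 656,000 − CHF 282,000) = CHF 110,000 − CHF 93,500 = CHF 16,500
  Base: CHF 656,000 − CHF 16,500 = CHF 639,500
  CHF 639,500 × 11% = CHF 70,345

CHF 126,570 > CHF 70,345, so the regular income tax governs.

CHF 126,570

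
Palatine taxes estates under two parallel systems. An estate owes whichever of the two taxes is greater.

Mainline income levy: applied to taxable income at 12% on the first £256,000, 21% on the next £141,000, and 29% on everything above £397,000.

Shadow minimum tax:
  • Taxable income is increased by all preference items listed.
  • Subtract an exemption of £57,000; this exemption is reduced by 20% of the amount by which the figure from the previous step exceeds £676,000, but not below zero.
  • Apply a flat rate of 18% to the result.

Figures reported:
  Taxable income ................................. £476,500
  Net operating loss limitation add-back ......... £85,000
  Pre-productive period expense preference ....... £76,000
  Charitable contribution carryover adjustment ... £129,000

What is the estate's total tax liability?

Shadow minimum tax:
  Adjusted income: £476,500 + £85,000 + £76,000 + £129,000 = £766,500
  Exemption: £57,000 − 20% × (£766,500 − £676,000) = £57,000 − £18,100 = £38,900
  Base: £766,500 − £38,900 = £727,600
  £727,600 × 18% = £130,968

Mainline income levy:
  £256,000 × 12% = £30,720
  £141,000 × 21% = £29,610
  £79,500 × 29% = £23,055
  → £83,385

£130,968 > £83,385, so the shadow minimum tax is the binding amount.

£130,968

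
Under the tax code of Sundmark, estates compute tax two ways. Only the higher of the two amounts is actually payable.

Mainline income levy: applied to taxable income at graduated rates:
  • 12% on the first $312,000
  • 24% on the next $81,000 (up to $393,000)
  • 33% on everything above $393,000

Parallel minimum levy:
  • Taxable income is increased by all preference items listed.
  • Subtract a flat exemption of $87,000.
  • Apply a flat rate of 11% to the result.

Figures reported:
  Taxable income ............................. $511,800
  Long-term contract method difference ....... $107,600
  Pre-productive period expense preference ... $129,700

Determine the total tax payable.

$96,084

Mainline income levy:
  $312,000 × 12% = $37,440
  $81,000 × 24% = $19,440
  $118,800 × 33% = $39,204
  → $96,084

Parallel minimum levy:
  Adjusted income: $511,800 + $107,600 + $129,700 = $749,100
  Less exemption $87,000 → base $662,100
  $662,100 × 11% = $72,831

$96,084 > $72,831, so the mainline income levy governs.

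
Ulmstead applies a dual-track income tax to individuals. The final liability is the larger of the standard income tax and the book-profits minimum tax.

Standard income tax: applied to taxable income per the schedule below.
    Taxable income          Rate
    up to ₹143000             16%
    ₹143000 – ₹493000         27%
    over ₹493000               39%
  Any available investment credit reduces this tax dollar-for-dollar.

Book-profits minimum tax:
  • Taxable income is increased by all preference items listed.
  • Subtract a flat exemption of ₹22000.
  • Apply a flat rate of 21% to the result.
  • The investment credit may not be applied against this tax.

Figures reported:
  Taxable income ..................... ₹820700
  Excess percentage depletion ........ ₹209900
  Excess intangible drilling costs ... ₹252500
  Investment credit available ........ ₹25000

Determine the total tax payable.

Book-profits minimum tax:
  Adjusted income: ₹820700 + ₹209900 + ₹252500 = ₹1283100
  Less exemption ₹22000 → base ₹1261100
  ₹1261100 × 21% = ₹264831

Standard income tax:
  ₹143000 × 16% = ₹22880
  ₹350000 × 27% = ₹94500
  ₹327700 × 39% = ₹127803
  → ₹245183
  Less investment credit ₹25000 → ₹220183

₹264831 > ₹220183, so the book-profits minimum tax is the binding amount.

₹264831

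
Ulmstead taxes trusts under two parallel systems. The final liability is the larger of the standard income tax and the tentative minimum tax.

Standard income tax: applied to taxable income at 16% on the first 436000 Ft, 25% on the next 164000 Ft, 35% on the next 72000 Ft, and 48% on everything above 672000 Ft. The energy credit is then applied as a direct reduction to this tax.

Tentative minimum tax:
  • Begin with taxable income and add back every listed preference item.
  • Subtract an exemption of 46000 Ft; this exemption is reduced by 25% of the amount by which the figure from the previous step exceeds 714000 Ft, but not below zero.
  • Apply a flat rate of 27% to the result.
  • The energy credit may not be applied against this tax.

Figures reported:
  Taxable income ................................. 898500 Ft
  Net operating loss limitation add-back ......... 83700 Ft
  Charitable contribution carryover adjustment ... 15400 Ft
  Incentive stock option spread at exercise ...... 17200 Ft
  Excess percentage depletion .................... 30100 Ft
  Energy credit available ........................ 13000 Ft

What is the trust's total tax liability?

Tentative minimum tax:
  Adjusted income: 898500 Ft + 83700 Ft + 15400 Ft + 17200 Ft + 30100 Ft = 1044900 Ft
  Exemption: 25% × (1044900 Ft − 714000 Ft) = 82725 Ft ≥ 46000 Ft, so the exemption is fully phased out
  Base: 1044900 Ft − 0 Ft = 1044900 Ft
  1044900 Ft × 27% = 282123 Ft

Standard income tax:
  436000 Ft × 16% = 69760 Ft
  164000 Ft × 25% = 41000 Ft
  72000 Ft × 35% = 25200 Ft
  226500 Ft × 48% = 108720 Ft
  → 244680 Ft
  Less energy credit 13000 Ft → 231680 Ft

282123 Ft > 231680 Ft, so the tentative minimum tax is the binding amount.

282123 Ft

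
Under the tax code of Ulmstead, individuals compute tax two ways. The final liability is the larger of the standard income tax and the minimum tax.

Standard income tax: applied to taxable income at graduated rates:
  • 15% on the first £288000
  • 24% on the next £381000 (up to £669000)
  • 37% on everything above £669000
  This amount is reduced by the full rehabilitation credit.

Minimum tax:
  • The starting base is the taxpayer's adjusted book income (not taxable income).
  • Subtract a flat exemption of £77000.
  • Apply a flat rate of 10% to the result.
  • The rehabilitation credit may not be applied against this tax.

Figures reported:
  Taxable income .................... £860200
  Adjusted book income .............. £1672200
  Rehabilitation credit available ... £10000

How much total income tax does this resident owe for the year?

£195384

Standard income tax:
  £288000 × 15% = £43200
  £381000 × 24% = £91440
  £191200 × 37% = £70744
  → £205384
  Less rehabilitation credit £10000 → £195384

Minimum tax:
  Base (adjusted book income): £1672200
  Less exemption £77000 → base £1595200
  £1595200 × 10% = £159520

£195384 > £159520, so the standard income tax governs.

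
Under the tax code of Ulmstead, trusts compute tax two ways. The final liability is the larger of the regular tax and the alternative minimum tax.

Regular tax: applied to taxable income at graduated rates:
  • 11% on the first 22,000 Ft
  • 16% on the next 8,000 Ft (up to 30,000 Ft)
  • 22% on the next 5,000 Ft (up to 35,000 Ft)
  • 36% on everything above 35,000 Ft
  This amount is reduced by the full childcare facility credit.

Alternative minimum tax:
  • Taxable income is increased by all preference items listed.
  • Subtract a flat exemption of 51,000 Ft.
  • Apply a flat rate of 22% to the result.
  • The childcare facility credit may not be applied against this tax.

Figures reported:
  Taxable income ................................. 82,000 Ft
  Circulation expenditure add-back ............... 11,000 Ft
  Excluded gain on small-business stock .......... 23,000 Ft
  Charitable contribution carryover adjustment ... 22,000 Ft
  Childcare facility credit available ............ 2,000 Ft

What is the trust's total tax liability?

Alternative minimum tax:
  Adjusted income: 82,000 Ft + 11,000 Ft + 23,000 Ft + 22,000 Ft = 138,000 Ft
  Less exemption 51,000 Ft → base 87,000 Ft
  87,000 Ft × 22% = 19,140 Ft

Regular tax:
  22,000 Ft × 11% = 2,420 Ft
  8,000 Ft × 16% = 1,280 Ft
  5,000 Ft × 22% = 1,100 Ft
  47,000 Ft × 36% = 16,920 Ft
  → 21,720 Ft
  Less childcare facility credit 2,000 Ft → 19,720 Ft

19,720 Ft > 19,140 Ft, so the regular tax governs.

19,720 Ft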